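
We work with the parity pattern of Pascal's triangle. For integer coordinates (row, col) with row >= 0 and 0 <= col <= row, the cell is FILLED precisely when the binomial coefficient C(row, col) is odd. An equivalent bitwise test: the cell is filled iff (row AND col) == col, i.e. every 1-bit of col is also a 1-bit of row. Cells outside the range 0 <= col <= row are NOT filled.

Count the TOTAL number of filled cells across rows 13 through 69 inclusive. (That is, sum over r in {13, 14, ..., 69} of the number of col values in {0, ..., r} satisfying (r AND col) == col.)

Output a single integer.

r13=1101 pc3: +8 =8
r14=1110 pc3: +8 =16
r15=1111 pc4: +16 =32
r16=10000 pc1: +2 =34
r17=10001 pc2: +4 =38
r18=10010 pc2: +4 =42
r19=10011 pc3: +8 =50
r20=10100 pc2: +4 =54
r21=10101 pc3: +8 =62
r22=10110 pc3: +8 =70
r23=10111 pc4: +16 =86
r24=11000 pc2: +4 =90
r25=11001 pc3: +8 =98
r26=11010 pc3: +8 =106
r27=11011 pc4: +16 =122
r28=11100 pc3: +8 =130
r29=11101 pc4: +16 =146
r30=11110 pc4: +16 =162
r31=11111 pc5: +32 =194
r32=100000 pc1: +2 =196
r33=100001 pc2: +4 =200
r34=100010 pc2: +4 =204
r35=100011 pc3: +8 =212
r36=100100 pc2: +4 =216
r37=100101 pc3: +8 =224
r38=100110 pc3: +8 =232
r39=100111 pc4: +16 =248
r40=101000 pc2: +4 =252
r41=101001 pc3: +8 =260
r42=101010 pc3: +8 =268
r43=101011 pc4: +16 =284
r44=101100 pc3: +8 =292
r45=101101 pc4: +16 =308
r46=101110 pc4: +16 =324
r47=101111 pc5: +32 =356
r48=110000 pc2: +4 =360
r49=110001 pc3: +8 =368
r50=110010 pc3: +8 =376
r51=110011 pc4: +16 =392
r52=110100 pc3: +8 =400
r53=110101 pc4: +16 =416
r54=110110 pc4: +16 =432
r55=110111 pc5: +32 =464
r56=111000 pc3: +8 =472
r57=111001 pc4: +16 =488
r58=111010 pc4: +16 =504
r59=111011 pc5: +32 =536
r60=111100 pc4: +16 =552
r61=111101 pc5: +32 =584
r62=111110 pc5: +32 =616
r63=111111 pc6: +64 =680
r64=1000000 pc1: +2 =682
r65=1000001 pc2: +4 =686
r66=1000010 pc2: +4 =690
r67=1000011 pc3: +8 =698
r68=1000100 pc2: +4 =702
r69=1000101 pc3: +8 =710

Answer: 710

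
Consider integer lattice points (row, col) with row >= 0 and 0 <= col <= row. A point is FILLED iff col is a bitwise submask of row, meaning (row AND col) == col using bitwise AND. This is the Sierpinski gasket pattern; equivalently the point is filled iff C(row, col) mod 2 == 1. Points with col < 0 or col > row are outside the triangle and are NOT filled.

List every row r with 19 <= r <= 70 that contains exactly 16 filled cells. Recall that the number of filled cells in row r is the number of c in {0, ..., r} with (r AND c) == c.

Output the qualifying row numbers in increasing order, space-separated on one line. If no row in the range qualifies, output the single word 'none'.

Row r has 2^popcount(r) filled cells, so we need popcount(r) = log2(16) = 4.
Scan r = 19..70 and keep those with exactly 4 one-bits:
r=19=10011 popcount=3 -> skip
r=20=10100 popcount=2 -> skip
r=21=10101 popcount=3 -> skip
r=22=10110 popcount=3 -> skip
r=23=10111 popcount=4 -> KEEP
r=24=11000 popcount=2 -> skip
r=25=11001 popcount=3 -> skip
r=26=11010 popcount=3 -> skip
r=27=11011 popcount=4 -> KEEP
r=28=11100 popcount=3 -> skip
r=29=11101 popcount=4 -> KEEP
r=30=11110 popcount=4 -> KEEP
r=31=11111 popcount=5 -> skip
r=32=100000 popcount=1 -> skip
r=33=100001 popcount=2 -> skip
r=34=100010 popcount=2 -> skip
r=35=100011 popcount=3 -> skip
r=36=100100 popcount=2 -> skip
r=37=100101 popcount=3 -> skip
r=38=100110 popcount=3 -> skip
r=39=100111 popcount=4 -> KEEP
r=40=101000 popcount=2 -> skip
r=41=101001 popcount=3 -> skip
r=42=101010 popcount=3 -> skip
r=43=101011 popcount=4 -> KEEP
r=44=101100 popcount=3 -> skip
r=45=101101 popcount=4 -> KEEP
r=46=101110 popcount=4 -> KEEP
r=47=101111 popcount=5 -> skip
r=48=110000 popcount=2 -> skip
r=49=110001 popcount=3 -> skip
r=50=110010 popcount=3 -> skip
r=51=110011 popcount=4 -> KEEP
r=52=110100 popcount=3 -> skip
r=53=110101 popcount=4 -> KEEP
r=54=110110 popcount=4 -> KEEP
r=55=110111 popcount=5 -> skip
r=56=111000 popcount=3 -> skip
r=57=111001 popcount=4 -> KEEP
r=58=111010 popcount=4 -> KEEP
r=59=111011 popcount=5 -> skip
r=60=111100 popcount=4 -> KEEP
r=61=111101 popcount=5 -> skip
r=62=111110 popcount=5 -> skip
r=63=111111 popcount=6 -> skip
r=64=1000000 popcount=1 -> skip
r=65=1000001 popcount=2 -> skip
r=66=1000010 popcount=2 -> skip
r=67=1000011 popcount=3 -> skip
r=68=1000100 popcount=2 -> skip
r=69=1000101 popcount=3 -> skip
r=70=1000110 popcount=3 -> skip
Kept rows: 23 27 29 30 39 43 45 46 51 53 54 57 58 60

Answer: 23 27 29 30 39 43 45 46 51 53 54 57 58 60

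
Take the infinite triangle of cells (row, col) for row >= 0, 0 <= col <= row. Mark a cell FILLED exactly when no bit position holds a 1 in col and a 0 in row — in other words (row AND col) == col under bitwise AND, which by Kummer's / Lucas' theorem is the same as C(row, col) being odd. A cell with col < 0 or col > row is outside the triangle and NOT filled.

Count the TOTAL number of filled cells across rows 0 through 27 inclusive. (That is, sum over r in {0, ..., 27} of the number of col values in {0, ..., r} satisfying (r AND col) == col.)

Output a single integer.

Answer: 171

Derivation:
r0=0 pc0: +1 =1
r1=1 pc1: +2 =3
r2=10 pc1: +2 =5
r3=11 pc2: +4 =9
r4=100 pc1: +2 =11
r5=101 pc2: +4 =15
r6=110 pc2: +4 =19
r7=111 pc3: +8 =27
r8=1000 pc1: +2 =29
r9=1001 pc2: +4 =33
r10=1010 pc2: +4 =37
r11=1011 pc3: +8 =45
r12=1100 pc2: +4 =49
r13=1101 pc3: +8 =57
r14=1110 pc3: +8 =65
r15=1111 pc4: +16 =81
r16=10000 pc1: +2 =83
r17=10001 pc2: +4 =87
r18=10010 pc2: +4 =91
r19=10011 pc3: +8 =99
r20=10100 pc2: +4 =103
r21=10101 pc3: +8 =111
r22=10110 pc3: +8 =119
r23=10111 pc4: +16 =135
r24=11000 pc2: +4 =139
r25=11001 pc3: +8 =147
r26=11010 pc3: +8 =155
r27=11011 pc4: +16 =171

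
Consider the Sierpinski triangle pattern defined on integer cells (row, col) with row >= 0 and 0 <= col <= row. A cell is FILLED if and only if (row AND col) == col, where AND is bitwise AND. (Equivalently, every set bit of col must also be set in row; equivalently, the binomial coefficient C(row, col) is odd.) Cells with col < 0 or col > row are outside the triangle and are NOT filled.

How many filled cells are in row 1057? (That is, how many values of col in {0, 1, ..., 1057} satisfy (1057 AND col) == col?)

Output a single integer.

1057 in binary = 10000100001
popcount(1057) = number of 1-bits in 10000100001 = 3
A col c satisfies (1057 AND c) == c iff every set bit of c is also set in 1057; each of the 3 set bits of 1057 can independently be on or off in c.
count = 2^3 = 8

Answer: 8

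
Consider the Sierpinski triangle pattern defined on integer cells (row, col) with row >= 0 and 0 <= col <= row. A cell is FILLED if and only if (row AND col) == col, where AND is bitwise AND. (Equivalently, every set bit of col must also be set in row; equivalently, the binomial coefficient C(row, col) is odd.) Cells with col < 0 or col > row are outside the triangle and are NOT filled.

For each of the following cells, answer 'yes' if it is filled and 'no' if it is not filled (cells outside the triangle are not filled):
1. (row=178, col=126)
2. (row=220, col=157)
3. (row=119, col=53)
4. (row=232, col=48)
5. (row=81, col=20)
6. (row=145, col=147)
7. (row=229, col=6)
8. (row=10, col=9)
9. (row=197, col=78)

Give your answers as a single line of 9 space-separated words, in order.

(178,126): row=0b10110010, col=0b1111110, row AND col = 0b110010 = 50; 50 != 126 -> empty
(220,157): row=0b11011100, col=0b10011101, row AND col = 0b10011100 = 156; 156 != 157 -> empty
(119,53): row=0b1110111, col=0b110101, row AND col = 0b110101 = 53; 53 == 53 -> filled
(232,48): row=0b11101000, col=0b110000, row AND col = 0b100000 = 32; 32 != 48 -> empty
(81,20): row=0b1010001, col=0b10100, row AND col = 0b10000 = 16; 16 != 20 -> empty
(145,147): col outside [0, 145] -> not filled
(229,6): row=0b11100101, col=0b110, row AND col = 0b100 = 4; 4 != 6 -> empty
(10,9): row=0b1010, col=0b1001, row AND col = 0b1000 = 8; 8 != 9 -> empty
(197,78): row=0b11000101, col=0b1001110, row AND col = 0b1000100 = 68; 68 != 78 -> empty

Answer: no no yes no no no no no no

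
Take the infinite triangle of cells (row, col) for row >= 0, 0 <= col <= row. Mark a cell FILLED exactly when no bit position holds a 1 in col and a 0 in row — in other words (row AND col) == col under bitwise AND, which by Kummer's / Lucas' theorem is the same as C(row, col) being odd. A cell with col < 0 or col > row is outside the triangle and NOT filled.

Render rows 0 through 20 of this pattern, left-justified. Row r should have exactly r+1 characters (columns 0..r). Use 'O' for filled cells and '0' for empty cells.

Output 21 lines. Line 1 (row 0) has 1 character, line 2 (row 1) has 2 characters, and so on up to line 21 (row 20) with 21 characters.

Answer: O
OO
O0O
OOOO
O000O
OO00OO
O0O0O0O
OOOOOOOO
O0000000O
OO000000OO
O0O00000O0O
OOOO0000OOOO
O000O000O000O
OO00OO00OO00OO
O0O0O0O0O0O0O0O
OOOOOOOOOOOOOOOO
O000000000000000O
OO00000000000000OO
O0O0000000000000O0O
OOOO000000000000OOOO
O000O00000000000O000O

Derivation:
r0=0: O
r1=1: OO
r2=10: O0O
r3=11: OOOO
r4=100: O000O
r5=101: OO00OO
r6=110: O0O0O0O
r7=111: OOOOOOOO
r8=1000: O0000000O
r9=1001: OO000000OO
r10=1010: O0O00000O0O
r11=1011: OOOO0000OOOO
r12=1100: O000O000O000O
r13=1101: OO00OO00OO00OO
r14=1110: O0O0O0O0O0O0O0O
r15=1111: OOOOOOOOOOOOOOOO
r16=10000: O000000000000000O
r17=10001: OO00000000000000OO
r18=10010: O0O0000000000000O0O
r19=10011: OOOO000000000000OOOO
r20=10100: O000O00000000000O000O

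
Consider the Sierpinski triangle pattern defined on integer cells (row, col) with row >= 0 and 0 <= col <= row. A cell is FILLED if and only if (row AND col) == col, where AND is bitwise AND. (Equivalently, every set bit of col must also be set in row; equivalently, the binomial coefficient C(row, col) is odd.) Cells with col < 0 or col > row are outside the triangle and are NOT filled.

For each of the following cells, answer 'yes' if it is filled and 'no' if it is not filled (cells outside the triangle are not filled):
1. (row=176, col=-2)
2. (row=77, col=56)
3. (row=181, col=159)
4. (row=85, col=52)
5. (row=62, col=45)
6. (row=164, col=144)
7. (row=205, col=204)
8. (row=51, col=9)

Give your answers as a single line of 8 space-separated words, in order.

(176,-2): col outside [0, 176] -> not filled
(77,56): row=0b1001101, col=0b111000, row AND col = 0b1000 = 8; 8 != 56 -> empty
(181,159): row=0b10110101, col=0b10011111, row AND col = 0b10010101 = 149; 149 != 159 -> empty
(85,52): row=0b1010101, col=0b110100, row AND col = 0b10100 = 20; 20 != 52 -> empty
(62,45): row=0b111110, col=0b101101, row AND col = 0b101100 = 44; 44 != 45 -> empty
(164,144): row=0b10100100, col=0b10010000, row AND col = 0b10000000 = 128; 128 != 144 -> empty
(205,204): row=0b11001101, col=0b11001100, row AND col = 0b11001100 = 204; 204 == 204 -> filled
(51,9): row=0b110011, col=0b1001, row AND col = 0b1 = 1; 1 != 9 -> empty

Answer: no no no no no no yes no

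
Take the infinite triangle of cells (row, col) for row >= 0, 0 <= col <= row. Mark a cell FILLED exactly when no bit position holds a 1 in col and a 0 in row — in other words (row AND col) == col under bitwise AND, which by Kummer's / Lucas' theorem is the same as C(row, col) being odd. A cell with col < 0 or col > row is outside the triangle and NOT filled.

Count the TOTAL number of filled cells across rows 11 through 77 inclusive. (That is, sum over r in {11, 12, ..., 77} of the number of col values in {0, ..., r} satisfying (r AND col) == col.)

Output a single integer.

r11=1011 pc3: +8 =8
r12=1100 pc2: +4 =12
r13=1101 pc3: +8 =20
r14=1110 pc3: +8 =28
r15=1111 pc4: +16 =44
r16=10000 pc1: +2 =46
r17=10001 pc2: +4 =50
r18=10010 pc2: +4 =54
r19=10011 pc3: +8 =62
r20=10100 pc2: +4 =66
r21=10101 pc3: +8 =74
r22=10110 pc3: +8 =82
r23=10111 pc4: +16 =98
r24=11000 pc2: +4 =102
r25=11001 pc3: +8 =110
r26=11010 pc3: +8 =118
r27=11011 pc4: +16 =134
r28=11100 pc3: +8 =142
r29=11101 pc4: +16 =158
r30=11110 pc4: +16 =174
r31=11111 pc5: +32 =206
r32=100000 pc1: +2 =208
r33=100001 pc2: +4 =212
r34=100010 pc2: +4 =216
r35=100011 pc3: +8 =224
r36=100100 pc2: +4 =228
r37=100101 pc3: +8 =236
r38=100110 pc3: +8 =244
r39=100111 pc4: +16 =260
r40=101000 pc2: +4 =264
r41=101001 pc3: +8 =272
r42=101010 pc3: +8 =280
r43=101011 pc4: +16 =296
r44=101100 pc3: +8 =304
r45=101101 pc4: +16 =320
r46=101110 pc4: +16 =336
r47=101111 pc5: +32 =368
r48=110000 pc2: +4 =372
r49=110001 pc3: +8 =380
r50=110010 pc3: +8 =388
r51=110011 pc4: +16 =404
r52=110100 pc3: +8 =412
r53=110101 pc4: +16 =428
r54=110110 pc4: +16 =444
r55=110111 pc5: +32 =476
r56=111000 pc3: +8 =484
r57=111001 pc4: +16 =500
r58=111010 pc4: +16 =516
r59=111011 pc5: +32 =548
r60=111100 pc4: +16 =564
r61=111101 pc5: +32 =596
r62=111110 pc5: +32 =628
r63=111111 pc6: +64 =692
r64=1000000 pc1: +2 =694
r65=1000001 pc2: +4 =698
r66=1000010 pc2: +4 =702
r67=1000011 pc3: +8 =710
r68=1000100 pc2: +4 =714
r69=1000101 pc3: +8 =722
r70=1000110 pc3: +8 =730
r71=1000111 pc4: +16 =746
r72=1001000 pc2: +4 =750
r73=1001001 pc3: +8 =758
r74=1001010 pc3: +8 =766
r75=1001011 pc4: +16 =782
r76=1001100 pc3: +8 =790
r77=1001101 pc4: +16 =806

Answer: 806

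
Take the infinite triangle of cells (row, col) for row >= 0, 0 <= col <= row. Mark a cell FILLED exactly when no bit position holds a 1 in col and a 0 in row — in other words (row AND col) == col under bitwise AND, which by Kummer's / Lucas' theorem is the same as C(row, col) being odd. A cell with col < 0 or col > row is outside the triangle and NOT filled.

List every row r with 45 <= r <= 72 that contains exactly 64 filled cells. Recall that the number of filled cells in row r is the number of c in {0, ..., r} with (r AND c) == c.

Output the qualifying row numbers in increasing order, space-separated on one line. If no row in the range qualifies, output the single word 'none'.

Row r has 2^popcount(r) filled cells, so we need popcount(r) = log2(64) = 6.
Scan r = 45..72 and keep those with exactly 6 one-bits:
r=45=101101 popcount=4 -> skip
r=46=101110 popcount=4 -> skip
r=47=101111 popcount=5 -> skip
r=48=110000 popcount=2 -> skip
r=49=110001 popcount=3 -> skip
r=50=110010 popcount=3 -> skip
r=51=110011 popcount=4 -> skip
r=52=110100 popcount=3 -> skip
r=53=110101 popcount=4 -> skip
r=54=110110 popcount=4 -> skip
r=55=110111 popcount=5 -> skip
r=56=111000 popcount=3 -> skip
r=57=111001 popcount=4 -> skip
r=58=111010 popcount=4 -> skip
r=59=111011 popcount=5 -> skip
r=60=111100 popcount=4 -> skip
r=61=111101 popcount=5 -> skip
r=62=111110 popcount=5 -> skip
r=63=111111 popcount=6 -> KEEP
r=64=1000000 popcount=1 -> skip
r=65=1000001 popcount=2 -> skip
r=66=1000010 popcount=2 -> skip
r=67=1000011 popcount=3 -> skip
r=68=1000100 popcount=2 -> skip
r=69=1000101 popcount=3 -> skip
r=70=1000110 popcount=3 -> skip
r=71=1000111 popcount=4 -> skip
r=72=1001000 popcount=2 -> skip
Kept rows: 63

Answer: 63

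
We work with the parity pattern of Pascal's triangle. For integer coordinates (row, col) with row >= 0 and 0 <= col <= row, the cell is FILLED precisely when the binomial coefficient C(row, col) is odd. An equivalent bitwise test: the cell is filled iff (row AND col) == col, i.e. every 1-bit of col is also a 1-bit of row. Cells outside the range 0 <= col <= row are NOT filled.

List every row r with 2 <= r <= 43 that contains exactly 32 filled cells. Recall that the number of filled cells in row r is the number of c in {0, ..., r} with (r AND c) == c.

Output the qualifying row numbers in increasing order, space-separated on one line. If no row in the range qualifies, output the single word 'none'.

Row r has 2^popcount(r) filled cells, so we need popcount(r) = log2(32) = 5.
Scan r = 2..43 and keep those with exactly 5 one-bits:
r=2=10 popcount=1 -> skip
r=3=11 popcount=2 -> skip
r=4=100 popcount=1 -> skip
r=5=101 popcount=2 -> skip
r=6=110 popcount=2 -> skip
r=7=111 popcount=3 -> skip
r=8=1000 popcount=1 -> skip
r=9=1001 popcount=2 -> skip
r=10=1010 popcount=2 -> skip
r=11=1011 popcount=3 -> skip
r=12=1100 popcount=2 -> skip
r=13=1101 popcount=3 -> skip
r=14=1110 popcount=3 -> skip
r=15=1111 popcount=4 -> skip
r=16=10000 popcount=1 -> skip
r=17=10001 popcount=2 -> skip
r=18=10010 popcount=2 -> skip
r=19=10011 popcount=3 -> skip
r=20=10100 popcount=2 -> skip
r=21=10101 popcount=3 -> skip
r=22=10110 popcount=3 -> skip
r=23=10111 popcount=4 -> skip
r=24=11000 popcount=2 -> skip
r=25=11001 popcount=3 -> skip
r=26=11010 popcount=3 -> skip
r=27=11011 popcount=4 -> skip
r=28=11100 popcount=3 -> skip
r=29=11101 popcount=4 -> skip
r=30=11110 popcount=4 -> skip
r=31=11111 popcount=5 -> KEEP
r=32=100000 popcount=1 -> skip
r=33=100001 popcount=2 -> skip
r=34=100010 popcount=2 -> skip
r=35=100011 popcount=3 -> skip
r=36=100100 popcount=2 -> skip
r=37=100101 popcount=3 -> skip
r=38=100110 popcount=3 -> skip
r=39=100111 popcount=4 -> skip
r=40=101000 popcount=2 -> skip
r=41=101001 popcount=3 -> skip
r=42=101010 popcount=3 -> skip
r=43=101011 popcount=4 -> skip
Kept rows: 31

Answer: 31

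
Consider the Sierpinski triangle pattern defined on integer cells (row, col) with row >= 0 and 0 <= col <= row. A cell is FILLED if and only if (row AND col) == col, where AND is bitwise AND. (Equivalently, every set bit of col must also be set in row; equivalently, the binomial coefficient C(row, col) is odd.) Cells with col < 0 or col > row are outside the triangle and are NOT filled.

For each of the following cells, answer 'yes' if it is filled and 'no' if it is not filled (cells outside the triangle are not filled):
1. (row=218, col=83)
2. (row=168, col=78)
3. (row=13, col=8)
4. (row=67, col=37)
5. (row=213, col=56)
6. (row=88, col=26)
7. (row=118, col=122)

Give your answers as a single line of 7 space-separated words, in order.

(218,83): row=0b11011010, col=0b1010011, row AND col = 0b1010010 = 82; 82 != 83 -> empty
(168,78): row=0b10101000, col=0b1001110, row AND col = 0b1000 = 8; 8 != 78 -> empty
(13,8): row=0b1101, col=0b1000, row AND col = 0b1000 = 8; 8 == 8 -> filled
(67,37): row=0b1000011, col=0b100101, row AND col = 0b1 = 1; 1 != 37 -> empty
(213,56): row=0b11010101, col=0b111000, row AND col = 0b10000 = 16; 16 != 56 -> empty
(88,26): row=0b1011000, col=0b11010, row AND col = 0b11000 = 24; 24 != 26 -> empty
(118,122): col outside [0, 118] -> not filled

Answer: no no yes no no no no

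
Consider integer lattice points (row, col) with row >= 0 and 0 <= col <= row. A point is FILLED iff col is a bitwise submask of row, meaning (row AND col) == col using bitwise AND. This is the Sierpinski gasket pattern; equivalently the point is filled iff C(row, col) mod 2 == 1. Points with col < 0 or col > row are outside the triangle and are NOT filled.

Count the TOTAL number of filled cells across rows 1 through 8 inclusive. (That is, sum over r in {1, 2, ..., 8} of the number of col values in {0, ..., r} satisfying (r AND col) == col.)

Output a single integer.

Answer: 28

Derivation:
r1=1 pc1: +2 =2
r2=10 pc1: +2 =4
r3=11 pc2: +4 =8
r4=100 pc1: +2 =10
r5=101 pc2: +4 =14
r6=110 pc2: +4 =18
r7=111 pc3: +8 =26
r8=1000 pc1: +2 =28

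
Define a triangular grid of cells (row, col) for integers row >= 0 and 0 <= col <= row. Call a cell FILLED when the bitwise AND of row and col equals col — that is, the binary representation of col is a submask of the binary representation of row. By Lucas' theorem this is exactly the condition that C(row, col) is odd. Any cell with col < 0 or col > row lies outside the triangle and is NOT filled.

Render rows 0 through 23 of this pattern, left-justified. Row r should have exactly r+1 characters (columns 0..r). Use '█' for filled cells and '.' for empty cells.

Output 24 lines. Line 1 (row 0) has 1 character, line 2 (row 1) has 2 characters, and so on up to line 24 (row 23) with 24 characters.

r0=0: █
r1=1: ██
r2=10: █.█
r3=11: ████
r4=100: █...█
r5=101: ██..██
r6=110: █.█.█.█
r7=111: ████████
r8=1000: █.......█
r9=1001: ██......██
r10=1010: █.█.....█.█
r11=1011: ████....████
r12=1100: █...█...█...█
r13=1101: ██..██..██..██
r14=1110: █.█.█.█.█.█.█.█
r15=1111: ████████████████
r16=10000: █...............█
r17=10001: ██..............██
r18=10010: █.█.............█.█
r19=10011: ████............████
r20=10100: █...█...........█...█
r21=10101: ██..██..........██..██
r22=10110: █.█.█.█.........█.█.█.█
r23=10111: ████████........████████

Answer: █
██
█.█
████
█...█
██..██
█.█.█.█
████████
█.......█
██......██
█.█.....█.█
████....████
█...█...█...█
██..██..██..██
█.█.█.█.█.█.█.█
████████████████
█...............█
██..............██
█.█.............█.█
████............████
█...█...........█...█
██..██..........██..██
█.█.█.█.........█.█.█.█
████████........████████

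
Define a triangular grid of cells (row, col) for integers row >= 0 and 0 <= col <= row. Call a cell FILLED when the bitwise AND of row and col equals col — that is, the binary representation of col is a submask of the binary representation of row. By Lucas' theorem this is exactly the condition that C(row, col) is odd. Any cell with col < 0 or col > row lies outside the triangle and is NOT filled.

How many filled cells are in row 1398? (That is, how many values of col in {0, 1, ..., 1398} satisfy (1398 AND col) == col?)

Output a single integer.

1398 in binary = 10101110110
popcount(1398) = number of 1-bits in 10101110110 = 7
A col c satisfies (1398 AND c) == c iff every set bit of c is also set in 1398; each of the 7 set bits of 1398 can independently be on or off in c.
count = 2^7 = 128

Answer: 128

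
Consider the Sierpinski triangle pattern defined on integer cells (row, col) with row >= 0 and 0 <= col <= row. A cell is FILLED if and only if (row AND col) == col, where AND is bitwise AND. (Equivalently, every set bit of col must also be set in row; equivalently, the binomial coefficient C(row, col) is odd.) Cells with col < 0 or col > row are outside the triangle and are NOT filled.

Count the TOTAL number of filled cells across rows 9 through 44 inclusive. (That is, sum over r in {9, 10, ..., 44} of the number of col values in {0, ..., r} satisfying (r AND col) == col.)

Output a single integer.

r9=1001 pc2: +4 =4
r10=1010 pc2: +4 =8
r11=1011 pc3: +8 =16
r12=1100 pc2: +4 =20
r13=1101 pc3: +8 =28
r14=1110 pc3: +8 =36
r15=1111 pc4: +16 =52
r16=10000 pc1: +2 =54
r17=10001 pc2: +4 =58
r18=10010 pc2: +4 =62
r19=10011 pc3: +8 =70
r20=10100 pc2: +4 =74
r21=10101 pc3: +8 =82
r22=10110 pc3: +8 =90
r23=10111 pc4: +16 =106
r24=11000 pc2: +4 =110
r25=11001 pc3: +8 =118
r26=11010 pc3: +8 =126
r27=11011 pc4: +16 =142
r28=11100 pc3: +8 =150
r29=11101 pc4: +16 =166
r30=11110 pc4: +16 =182
r31=11111 pc5: +32 =214
r32=100000 pc1: +2 =216
r33=100001 pc2: +4 =220
r34=100010 pc2: +4 =224
r35=100011 pc3: +8 =232
r36=100100 pc2: +4 =236
r37=100101 pc3: +8 =244
r38=100110 pc3: +8 =252
r39=100111 pc4: +16 =268
r40=101000 pc2: +4 =272
r41=101001 pc3: +8 =280
r42=101010 pc3: +8 =288
r43=101011 pc4: +16 =304
r44=101100 pc3: +8 =312

Answer: 312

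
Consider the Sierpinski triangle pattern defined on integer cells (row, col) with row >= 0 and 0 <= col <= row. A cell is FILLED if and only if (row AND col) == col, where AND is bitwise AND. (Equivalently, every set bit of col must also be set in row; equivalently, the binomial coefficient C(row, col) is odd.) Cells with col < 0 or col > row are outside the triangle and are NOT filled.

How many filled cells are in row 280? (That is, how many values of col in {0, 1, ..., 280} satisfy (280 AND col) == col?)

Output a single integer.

280 in binary = 100011000
popcount(280) = number of 1-bits in 100011000 = 3
A col c satisfies (280 AND c) == c iff every set bit of c is also set in 280; each of the 3 set bits of 280 can independently be on or off in c.
count = 2^3 = 8

Answer: 8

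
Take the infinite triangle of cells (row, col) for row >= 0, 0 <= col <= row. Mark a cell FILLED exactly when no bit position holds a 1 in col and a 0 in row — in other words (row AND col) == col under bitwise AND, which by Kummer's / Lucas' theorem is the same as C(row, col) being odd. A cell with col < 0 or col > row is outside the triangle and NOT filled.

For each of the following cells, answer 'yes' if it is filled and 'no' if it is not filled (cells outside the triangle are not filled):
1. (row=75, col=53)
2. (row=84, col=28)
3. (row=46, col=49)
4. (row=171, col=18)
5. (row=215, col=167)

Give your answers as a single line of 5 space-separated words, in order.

Answer: no no no no no

Derivation:
(75,53): row=0b1001011, col=0b110101, row AND col = 0b1 = 1; 1 != 53 -> empty
(84,28): row=0b1010100, col=0b11100, row AND col = 0b10100 = 20; 20 != 28 -> empty
(46,49): col outside [0, 46] -> not filled
(171,18): row=0b10101011, col=0b10010, row AND col = 0b10 = 2; 2 != 18 -> empty
(215,167): row=0b11010111, col=0b10100111, row AND col = 0b10000111 = 135; 135 != 167 -> empty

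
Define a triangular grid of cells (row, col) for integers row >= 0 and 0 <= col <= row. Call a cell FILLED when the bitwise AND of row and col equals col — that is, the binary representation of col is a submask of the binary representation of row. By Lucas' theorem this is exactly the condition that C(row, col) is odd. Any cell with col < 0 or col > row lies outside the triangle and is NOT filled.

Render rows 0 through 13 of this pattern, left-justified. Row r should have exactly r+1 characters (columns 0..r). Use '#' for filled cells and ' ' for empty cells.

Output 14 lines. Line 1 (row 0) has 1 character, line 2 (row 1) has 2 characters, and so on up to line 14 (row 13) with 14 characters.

Answer: #
##
# #
####
#   #
##  ##
# # # #
########
#       #
##      ##
# #     # #
####    ####
#   #   #   #
##  ##  ##  ##

Derivation:
r0=0: #
r1=1: ##
r2=10: # #
r3=11: ####
r4=100: #   #
r5=101: ##  ##
r6=110: # # # #
r7=111: ########
r8=1000: #       #
r9=1001: ##      ##
r10=1010: # #     # #
r11=1011: ####    ####
r12=1100: #   #   #   #
r13=1101: ##  ##  ##  ##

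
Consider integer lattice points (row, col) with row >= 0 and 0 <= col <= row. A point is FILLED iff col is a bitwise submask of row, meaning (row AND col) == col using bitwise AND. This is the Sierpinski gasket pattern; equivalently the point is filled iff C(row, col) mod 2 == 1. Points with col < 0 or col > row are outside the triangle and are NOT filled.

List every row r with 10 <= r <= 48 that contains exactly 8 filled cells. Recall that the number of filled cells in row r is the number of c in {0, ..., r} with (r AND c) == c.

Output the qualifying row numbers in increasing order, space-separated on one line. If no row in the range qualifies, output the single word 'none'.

Row r has 2^popcount(r) filled cells, so we need popcount(r) = log2(8) = 3.
Scan r = 10..48 and keep those with exactly 3 one-bits:
r=10=1010 popcount=2 -> skip
r=11=1011 popcount=3 -> KEEP
r=12=1100 popcount=2 -> skip
r=13=1101 popcount=3 -> KEEP
r=14=1110 popcount=3 -> KEEP
r=15=1111 popcount=4 -> skip
r=16=10000 popcount=1 -> skip
r=17=10001 popcount=2 -> skip
r=18=10010 popcount=2 -> skip
r=19=10011 popcount=3 -> KEEP
r=20=10100 popcount=2 -> skip
r=21=10101 popcount=3 -> KEEP
r=22=10110 popcount=3 -> KEEP
r=23=10111 popcount=4 -> skip
r=24=11000 popcount=2 -> skip
r=25=11001 popcount=3 -> KEEP
r=26=11010 popcount=3 -> KEEP
r=27=11011 popcount=4 -> skip
r=28=11100 popcount=3 -> KEEP
r=29=11101 popcount=4 -> skip
r=30=11110 popcount=4 -> skip
r=31=11111 popcount=5 -> skip
r=32=100000 popcount=1 -> skip
r=33=100001 popcount=2 -> skip
r=34=100010 popcount=2 -> skip
r=35=100011 popcount=3 -> KEEP
r=36=100100 popcount=2 -> skip
r=37=100101 popcount=3 -> KEEP
r=38=100110 popcount=3 -> KEEP
r=39=100111 popcount=4 -> skip
r=40=101000 popcount=2 -> skip
r=41=101001 popcount=3 -> KEEP
r=42=101010 popcount=3 -> KEEP
r=43=101011 popcount=4 -> skip
r=44=101100 popcount=3 -> KEEP
r=45=101101 popcount=4 -> skip
r=46=101110 popcount=4 -> skip
r=47=101111 popcount=5 -> skip
r=48=110000 popcount=2 -> skip
Kept rows: 11 13 14 19 21 22 25 26 28 35 37 38 41 42 44

Answer: 11 13 14 19 21 22 25 26 28 35 37 38 41 42 44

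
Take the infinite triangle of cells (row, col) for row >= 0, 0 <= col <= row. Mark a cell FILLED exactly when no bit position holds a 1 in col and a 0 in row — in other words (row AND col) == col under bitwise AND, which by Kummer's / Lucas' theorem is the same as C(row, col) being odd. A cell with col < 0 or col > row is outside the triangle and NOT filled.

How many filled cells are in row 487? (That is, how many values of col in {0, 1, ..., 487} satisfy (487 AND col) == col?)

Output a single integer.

Answer: 128

Derivation:
487 in binary = 111100111
popcount(487) = number of 1-bits in 111100111 = 7
A col c satisfies (487 AND c) == c iff every set bit of c is also set in 487; each of the 7 set bits of 487 can independently be on or off in c.
count = 2^7 = 128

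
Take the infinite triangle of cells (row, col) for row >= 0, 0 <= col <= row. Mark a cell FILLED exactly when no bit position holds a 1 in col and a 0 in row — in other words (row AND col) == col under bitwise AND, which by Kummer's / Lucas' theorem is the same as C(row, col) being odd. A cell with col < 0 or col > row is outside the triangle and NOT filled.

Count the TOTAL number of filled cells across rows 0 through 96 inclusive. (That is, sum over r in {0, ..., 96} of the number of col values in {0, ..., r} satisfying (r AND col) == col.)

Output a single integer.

r0=0 pc0: +1 =1
r1=1 pc1: +2 =3
r2=10 pc1: +2 =5
r3=11 pc2: +4 =9
r4=100 pc1: +2 =11
r5=101 pc2: +4 =15
r6=110 pc2: +4 =19
r7=111 pc3: +8 =27
r8=1000 pc1: +2 =29
r9=1001 pc2: +4 =33
r10=1010 pc2: +4 =37
r11=1011 pc3: +8 =45
r12=1100 pc2: +4 =49
r13=1101 pc3: +8 =57
r14=1110 pc3: +8 =65
r15=1111 pc4: +16 =81
r16=10000 pc1: +2 =83
r17=10001 pc2: +4 =87
r18=10010 pc2: +4 =91
r19=10011 pc3: +8 =99
r20=10100 pc2: +4 =103
r21=10101 pc3: +8 =111
r22=10110 pc3: +8 =119
r23=10111 pc4: +16 =135
r24=11000 pc2: +4 =139
r25=11001 pc3: +8 =147
r26=11010 pc3: +8 =155
r27=11011 pc4: +16 =171
r28=11100 pc3: +8 =179
r29=11101 pc4: +16 =195
r30=11110 pc4: +16 =211
r31=11111 pc5: +32 =243
r32=100000 pc1: +2 =245
r33=100001 pc2: +4 =249
r34=100010 pc2: +4 =253
r35=100011 pc3: +8 =261
r36=100100 pc2: +4 =265
r37=100101 pc3: +8 =273
r38=100110 pc3: +8 =281
r39=100111 pc4: +16 =297
r40=101000 pc2: +4 =301
r41=101001 pc3: +8 =309
r42=101010 pc3: +8 =317
r43=101011 pc4: +16 =333
r44=101100 pc3: +8 =341
r45=101101 pc4: +16 =357
r46=101110 pc4: +16 =373
r47=101111 pc5: +32 =405
r48=110000 pc2: +4 =409
r49=110001 pc3: +8 =417
r50=110010 pc3: +8 =425
r51=110011 pc4: +16 =441
r52=110100 pc3: +8 =449
r53=110101 pc4: +16 =465
r54=110110 pc4: +16 =481
r55=110111 pc5: +32 =513
r56=111000 pc3: +8 =521
r57=111001 pc4: +16 =537
r58=111010 pc4: +16 =553
r59=111011 pc5: +32 =585
r60=111100 pc4: +16 =601
r61=111101 pc5: +32 =633
r62=111110 pc5: +32 =665
r63=111111 pc6: +64 =729
r64=1000000 pc1: +2 =731
r65=1000001 pc2: +4 =735
r66=1000010 pc2: +4 =739
r67=1000011 pc3: +8 =747
r68=1000100 pc2: +4 =751
r69=1000101 pc3: +8 =759
r70=1000110 pc3: +8 =767
r71=1000111 pc4: +16 =783
r72=1001000 pc2: +4 =787
r73=1001001 pc3: +8 =795
r74=1001010 pc3: +8 =803
r75=1001011 pc4: +16 =819
r76=1001100 pc3: +8 =827
r77=1001101 pc4: +16 =843
r78=1001110 pc4: +16 =859
r79=1001111 pc5: +32 =891
r80=1010000 pc2: +4 =895
r81=1010001 pc3: +8 =903
r82=1010010 pc3: +8 =911
r83=1010011 pc4: +16 =927
r84=1010100 pc3: +8 =935
r85=1010101 pc4: +16 =951
r86=1010110 pc4: +16 =967
r87=1010111 pc5: +32 =999
r88=1011000 pc3: +8 =1007
r89=1011001 pc4: +16 =1023
r90=1011010 pc4: +16 =1039
r91=1011011 pc5: +32 =1071
r92=1011100 pc4: +16 =1087
r93=1011101 pc5: +32 =1119
r94=1011110 pc5: +32 =1151
r95=1011111 pc6: +64 =1215
r96=1100000 pc2: +4 =1219

Answer: 1219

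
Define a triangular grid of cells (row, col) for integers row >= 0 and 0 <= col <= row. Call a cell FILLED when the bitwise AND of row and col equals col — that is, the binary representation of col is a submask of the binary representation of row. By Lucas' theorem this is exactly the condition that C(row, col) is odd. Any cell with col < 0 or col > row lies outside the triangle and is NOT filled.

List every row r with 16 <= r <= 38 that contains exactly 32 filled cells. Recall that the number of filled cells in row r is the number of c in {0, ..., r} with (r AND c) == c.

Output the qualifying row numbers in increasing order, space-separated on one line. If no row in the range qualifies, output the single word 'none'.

Row r has 2^popcount(r) filled cells, so we need popcount(r) = log2(32) = 5.
Scan r = 16..38 and keep those with exactly 5 one-bits:
r=16=10000 popcount=1 -> skip
r=17=10001 popcount=2 -> skip
r=18=10010 popcount=2 -> skip
r=19=10011 popcount=3 -> skip
r=20=10100 popcount=2 -> skip
r=21=10101 popcount=3 -> skip
r=22=10110 popcount=3 -> skip
r=23=10111 popcount=4 -> skip
r=24=11000 popcount=2 -> skip
r=25=11001 popcount=3 -> skip
r=26=11010 popcount=3 -> skip
r=27=11011 popcount=4 -> skip
r=28=11100 popcount=3 -> skip
r=29=11101 popcount=4 -> skip
r=30=11110 popcount=4 -> skip
r=31=11111 popcount=5 -> KEEP
r=32=100000 popcount=1 -> skip
r=33=100001 popcount=2 -> skip
r=34=100010 popcount=2 -> skip
r=35=100011 popcount=3 -> skip
r=36=100100 popcount=2 -> skip
r=37=100101 popcount=3 -> skip
r=38=100110 popcount=3 -> skip
Kept rows: 31

Answer: 31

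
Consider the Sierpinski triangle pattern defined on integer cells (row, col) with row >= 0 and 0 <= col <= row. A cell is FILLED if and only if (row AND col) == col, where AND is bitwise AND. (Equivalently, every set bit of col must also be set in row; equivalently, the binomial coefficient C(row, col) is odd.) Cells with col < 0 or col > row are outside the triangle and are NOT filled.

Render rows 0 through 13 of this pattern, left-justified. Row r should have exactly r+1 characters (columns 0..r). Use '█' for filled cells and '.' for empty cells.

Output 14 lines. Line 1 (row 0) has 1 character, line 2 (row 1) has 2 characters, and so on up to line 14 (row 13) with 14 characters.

Answer: █
██
█.█
████
█...█
██..██
█.█.█.█
████████
█.......█
██......██
█.█.....█.█
████....████
█...█...█...█
██..██..██..██

Derivation:
r0=0: █
r1=1: ██
r2=10: █.█
r3=11: ████
r4=100: █...█
r5=101: ██..██
r6=110: █.█.█.█
r7=111: ████████
r8=1000: █.......█
r9=1001: ██......██
r10=1010: █.█.....█.█
r11=1011: ████....████
r12=1100: █...█...█...█
r13=1101: ██..██..██..██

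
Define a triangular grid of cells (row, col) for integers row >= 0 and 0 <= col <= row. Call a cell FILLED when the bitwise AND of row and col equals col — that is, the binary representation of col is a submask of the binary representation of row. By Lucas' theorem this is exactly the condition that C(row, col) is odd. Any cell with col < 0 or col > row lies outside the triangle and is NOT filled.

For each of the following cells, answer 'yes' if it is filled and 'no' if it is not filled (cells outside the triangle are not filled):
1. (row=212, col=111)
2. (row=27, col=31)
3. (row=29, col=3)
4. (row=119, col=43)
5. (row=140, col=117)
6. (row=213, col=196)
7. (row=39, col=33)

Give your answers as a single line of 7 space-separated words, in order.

(212,111): row=0b11010100, col=0b1101111, row AND col = 0b1000100 = 68; 68 != 111 -> empty
(27,31): col outside [0, 27] -> not filled
(29,3): row=0b11101, col=0b11, row AND col = 0b1 = 1; 1 != 3 -> empty
(119,43): row=0b1110111, col=0b101011, row AND col = 0b100011 = 35; 35 != 43 -> empty
(140,117): row=0b10001100, col=0b1110101, row AND col = 0b100 = 4; 4 != 117 -> empty
(213,196): row=0b11010101, col=0b11000100, row AND col = 0b11000100 = 196; 196 == 196 -> filled
(39,33): row=0b100111, col=0b100001, row AND col = 0b100001 = 33; 33 == 33 -> filled

Answer: no no no no no yes yes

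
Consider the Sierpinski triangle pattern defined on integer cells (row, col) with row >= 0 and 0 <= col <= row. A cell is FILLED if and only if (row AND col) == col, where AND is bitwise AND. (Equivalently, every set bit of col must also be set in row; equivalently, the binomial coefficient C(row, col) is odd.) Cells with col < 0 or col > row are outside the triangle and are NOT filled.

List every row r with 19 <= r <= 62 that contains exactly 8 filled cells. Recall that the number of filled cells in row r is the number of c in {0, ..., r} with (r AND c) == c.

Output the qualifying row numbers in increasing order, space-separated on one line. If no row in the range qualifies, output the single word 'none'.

Answer: 19 21 22 25 26 28 35 37 38 41 42 44 49 50 52 56

Derivation:
Row r has 2^popcount(r) filled cells, so we need popcount(r) = log2(8) = 3.
Scan r = 19..62 and keep those with exactly 3 one-bits:
r=19=10011 popcount=3 -> KEEP
r=20=10100 popcount=2 -> skip
r=21=10101 popcount=3 -> KEEP
r=22=10110 popcount=3 -> KEEP
r=23=10111 popcount=4 -> skip
r=24=11000 popcount=2 -> skip
r=25=11001 popcount=3 -> KEEP
r=26=11010 popcount=3 -> KEEP
r=27=11011 popcount=4 -> skip
r=28=11100 popcount=3 -> KEEP
r=29=11101 popcount=4 -> skip
r=30=11110 popcount=4 -> skip
r=31=11111 popcount=5 -> skip
r=32=100000 popcount=1 -> skip
r=33=100001 popcount=2 -> skip
r=34=100010 popcount=2 -> skip
r=35=100011 popcount=3 -> KEEP
r=36=100100 popcount=2 -> skip
r=37=100101 popcount=3 -> KEEP
r=38=100110 popcount=3 -> KEEP
r=39=100111 popcount=4 -> skip
r=40=101000 popcount=2 -> skip
r=41=101001 popcount=3 -> KEEP
r=42=101010 popcount=3 -> KEEP
r=43=101011 popcount=4 -> skip
r=44=101100 popcount=3 -> KEEP
r=45=101101 popcount=4 -> skip
r=46=101110 popcount=4 -> skip
r=47=101111 popcount=5 -> skip
r=48=110000 popcount=2 -> skip
r=49=110001 popcount=3 -> KEEP
r=50=110010 popcount=3 -> KEEP
r=51=110011 popcount=4 -> skip
r=52=110100 popcount=3 -> KEEP
r=53=110101 popcount=4 -> skip
r=54=110110 popcount=4 -> skip
r=55=110111 popcount=5 -> skip
r=56=111000 popcount=3 -> KEEP
r=57=111001 popcount=4 -> skip
r=58=111010 popcount=4 -> skip
r=59=111011 popcount=5 -> skip
r=60=111100 popcount=4 -> skip
r=61=111101 popcount=5 -> skip
r=62=111110 popcount=5 -> skip
Kept rows: 19 21 22 25 26 28 35 37 38 41 42 44 49 50 52 56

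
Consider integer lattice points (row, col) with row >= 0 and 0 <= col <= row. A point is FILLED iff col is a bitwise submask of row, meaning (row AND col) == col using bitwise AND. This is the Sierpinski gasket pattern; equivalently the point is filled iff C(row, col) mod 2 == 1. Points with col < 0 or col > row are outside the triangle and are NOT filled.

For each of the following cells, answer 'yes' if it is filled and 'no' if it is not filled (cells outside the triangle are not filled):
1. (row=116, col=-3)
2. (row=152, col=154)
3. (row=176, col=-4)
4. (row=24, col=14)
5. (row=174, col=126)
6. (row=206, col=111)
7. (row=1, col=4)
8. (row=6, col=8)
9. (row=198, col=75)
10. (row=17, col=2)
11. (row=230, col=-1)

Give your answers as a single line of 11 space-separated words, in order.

Answer: no no no no no no no no no no no

Derivation:
(116,-3): col outside [0, 116] -> not filled
(152,154): col outside [0, 152] -> not filled
(176,-4): col outside [0, 176] -> not filled
(24,14): row=0b11000, col=0b1110, row AND col = 0b1000 = 8; 8 != 14 -> empty
(174,126): row=0b10101110, col=0b1111110, row AND col = 0b101110 = 46; 46 != 126 -> empty
(206,111): row=0b11001110, col=0b1101111, row AND col = 0b1001110 = 78; 78 != 111 -> empty
(1,4): col outside [0, 1] -> not filled
(6,8): col outside [0, 6] -> not filled
(198,75): row=0b11000110, col=0b1001011, row AND col = 0b1000010 = 66; 66 != 75 -> empty
(17,2): row=0b10001, col=0b10, row AND col = 0b0 = 0; 0 != 2 -> empty
(230,-1): col outside [0, 230] -> not filled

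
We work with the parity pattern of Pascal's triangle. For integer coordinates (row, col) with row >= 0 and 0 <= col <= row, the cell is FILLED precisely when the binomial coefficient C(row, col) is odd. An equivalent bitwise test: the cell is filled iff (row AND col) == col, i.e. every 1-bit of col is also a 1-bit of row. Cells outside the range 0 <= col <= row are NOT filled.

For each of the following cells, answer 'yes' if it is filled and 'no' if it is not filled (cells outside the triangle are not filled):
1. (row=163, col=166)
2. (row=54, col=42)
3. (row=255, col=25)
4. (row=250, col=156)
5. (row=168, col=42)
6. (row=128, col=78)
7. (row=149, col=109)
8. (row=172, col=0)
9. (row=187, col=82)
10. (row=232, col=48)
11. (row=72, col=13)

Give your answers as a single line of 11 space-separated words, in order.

Answer: no no yes no no no no yes no no no

Derivation:
(163,166): col outside [0, 163] -> not filled
(54,42): row=0b110110, col=0b101010, row AND col = 0b100010 = 34; 34 != 42 -> empty
(255,25): row=0b11111111, col=0b11001, row AND col = 0b11001 = 25; 25 == 25 -> filled
(250,156): row=0b11111010, col=0b10011100, row AND col = 0b10011000 = 152; 152 != 156 -> empty
(168,42): row=0b10101000, col=0b101010, row AND col = 0b101000 = 40; 40 != 42 -> empty
(128,78): row=0b10000000, col=0b1001110, row AND col = 0b0 = 0; 0 != 78 -> empty
(149,109): row=0b10010101, col=0b1101101, row AND col = 0b101 = 5; 5 != 109 -> empty
(172,0): row=0b10101100, col=0b0, row AND col = 0b0 = 0; 0 == 0 -> filled
(187,82): row=0b10111011, col=0b1010010, row AND col = 0b10010 = 18; 18 != 82 -> empty
(232,48): row=0b11101000, col=0b110000, row AND col = 0b100000 = 32; 32 != 48 -> empty
(72,13): row=0b1001000, col=0b1101, row AND col = 0b1000 = 8; 8 != 13 -> empty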